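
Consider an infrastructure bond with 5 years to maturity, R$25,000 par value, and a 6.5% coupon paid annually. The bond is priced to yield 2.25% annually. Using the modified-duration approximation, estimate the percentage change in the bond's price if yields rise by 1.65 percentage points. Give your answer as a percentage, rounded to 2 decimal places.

-7.23%

Periodic yield y = 0.0225. Modified duration first:
  t   CF        PV=CF/(1+0.0225)^t    t·PV
  1     1,625.00     1,589.2421     1,589.2421
  2     1,625.00     1,554.2710     3,108.5419
  3     1,625.00     1,520.0694     4,560.2082
  4     1,625.00     1,486.6204     5,946.4817
  5    26,625.00    23,821.7155   119,108.5773
  Σ                 29,971.9183   134,313.0512
P = 29,971.9183; D_Mac = 4.48130 yrs; D_mod = 4.48130/(1+0.0225) = 4.38269 yrs.
ΔP/P ≈ -D_mod · Δy = -4.38269 × (+0.0165) = -0.072314 = -7.2314%.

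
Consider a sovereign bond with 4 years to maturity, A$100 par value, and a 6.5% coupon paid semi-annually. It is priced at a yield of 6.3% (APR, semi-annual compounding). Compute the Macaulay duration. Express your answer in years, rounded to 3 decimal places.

3.588 years

Periodic yield y = 0.0315. Discount each cash flow and weight by its period:
  t   CF        PV=CF/(1+0.0315)^t    t·PV
  1         3.25         3.1508         3.1508
  2         3.25         3.0545         6.1091
  3         3.25         2.9613         8.8838
  4         3.25         2.8708        11.4833
  5         3.25         2.7832        13.9158
  6         3.25         2.6982        16.1890
  7         3.25         2.6158        18.3104
  8       103.25        80.5631       644.5048
  Σ                    100.6975       722.5468
Price P = Σ PV = 100.6975.
Macaulay duration = Σ(t·PV) / P = 722.5468 / 100.6975 = 7.17542 half-year periods.
In years: 7.17542 / 2 = 3.58771 years.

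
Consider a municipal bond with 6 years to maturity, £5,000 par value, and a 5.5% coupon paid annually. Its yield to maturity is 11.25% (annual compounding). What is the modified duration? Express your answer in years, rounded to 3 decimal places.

Periodic yield y = 0.1125. First find Macaulay duration:
  t   CF        PV=CF/(1+0.1125)^t    t·PV
  1       275.00       247.1910       247.1910
  2       275.00       222.1942       444.3883
  3       275.00       199.7251       599.1753
  4       275.00       179.5282       718.1127
  5       275.00       161.3736       806.8682
  6     5,275.00     2,782.4178    16,694.5069
  Σ                  3,792.4299    19,510.2424
P = 3,792.4299; Macaulay duration = 19,510.2424 / 3,792.4299 = 5.14452 years.
Modified duration = D_Mac / (1 + y) = 5.14452 / 1.1125 = 4.62429 years.

4.624 years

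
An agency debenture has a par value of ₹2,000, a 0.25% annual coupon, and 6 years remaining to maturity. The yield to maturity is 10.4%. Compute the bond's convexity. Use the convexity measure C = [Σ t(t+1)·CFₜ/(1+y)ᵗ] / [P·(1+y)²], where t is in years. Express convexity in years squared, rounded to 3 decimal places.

With y = 0.104:
  t   CF        PV=CF/(1+0.104)^t    t·PV        t(t+1)·PV
  1         5.00         4.5290         4.5290           9.0580
  2         5.00         4.1023         8.2047          24.6141
  3         5.00         3.7159        11.1477          44.5907
  4         5.00         3.3658        13.4634          67.3168
  5         5.00         3.0488        15.2438          91.4631
  6     2,005.00     1,107.3883     6,644.3299      46,510.3092
  Σ                  1,126.1501     6,696.9184      46,747.3519
P = 1,126.1501.
Convexity = Σ t(t+1)·PV / [P·(1+y)²] = 46,747.3519 / (1,126.1501 × 1.218816) = 34.05827.

34.058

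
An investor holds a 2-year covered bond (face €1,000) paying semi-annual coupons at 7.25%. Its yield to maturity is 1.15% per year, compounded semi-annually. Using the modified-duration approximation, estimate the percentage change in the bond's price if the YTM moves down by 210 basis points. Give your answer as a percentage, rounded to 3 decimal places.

Periodic yield y = 0.00575. Modified duration first:
  t   CF        PV=CF/(1+0.00575)^t    t·PV
  1        36.25        36.0428        36.0428
  2        36.25        35.8367        71.6734
  3        36.25        35.6318       106.8954
  4     1,036.25     1,012.7550     4,051.0198
  Σ                  1,120.2662     4,265.6314
P = 1,120.2662; D_Mac = 3.80769 half-year periods = 1.90385 yrs; D_mod = 1.90385/(1+0.00575) = 1.89296 yrs.
ΔP/P ≈ -D_mod · Δy = -1.89296 × (-0.021) = +0.039752 = +3.9752%.

+3.975%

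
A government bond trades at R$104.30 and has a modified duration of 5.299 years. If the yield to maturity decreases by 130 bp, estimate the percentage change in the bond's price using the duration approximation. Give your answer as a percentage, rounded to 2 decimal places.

+6.89%

Duration approximation: ΔP/P ≈ -D_mod · Δy = -5.299 × (-0.013) = +0.068887.
As a percentage: +6.8887%.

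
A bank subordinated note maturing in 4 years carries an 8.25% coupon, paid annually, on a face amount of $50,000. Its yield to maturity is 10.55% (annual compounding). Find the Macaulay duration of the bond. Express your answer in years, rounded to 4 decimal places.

Periodic yield y = 0.1055. Discount each cash flow and weight by its year:
  t   CF        PV=CF/(1+0.1055)^t    t·PV
  1     4,125.00     3,731.3433     3,731.3433
  2     4,125.00     3,375.2540     6,750.5080
  3     4,125.00     3,053.1470     9,159.4409
  4    54,125.00    36,237.8916   144,951.5665
  Σ                 46,397.6359   164,592.8587
Price P = Σ PV = 46,397.6359.
Macaulay duration = Σ(t·PV) / P = 164,592.8587 / 46,397.6359 = 3.54744 years.

3.5474 years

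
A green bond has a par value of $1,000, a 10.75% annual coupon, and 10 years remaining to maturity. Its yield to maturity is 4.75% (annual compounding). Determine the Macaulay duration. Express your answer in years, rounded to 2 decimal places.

Periodic yield y = 0.0475. Discount each cash flow and weight by its year:
  t   CF        PV=CF/(1+0.0475)^t    t·PV
  1       107.50       102.6253       102.6253
  2       107.50        97.9716       195.9433
  3       107.50        93.5290       280.5871
  4       107.50        89.2878       357.1514
  5       107.50        85.2390       426.1950
  6       107.50        81.3737       488.2424
  7       107.50        77.6838       543.7863
  8       107.50        74.1611       593.2889
  9       107.50        70.7982       637.1837
  10    1,107.50       696.3113     6,963.1126
  Σ                  1,468.9809    10,588.1160
Price P = Σ PV = 1,468.9809.
Macaulay duration = Σ(t·PV) / P = 10,588.1160 / 1,468.9809 = 7.20780 years.

7.21 years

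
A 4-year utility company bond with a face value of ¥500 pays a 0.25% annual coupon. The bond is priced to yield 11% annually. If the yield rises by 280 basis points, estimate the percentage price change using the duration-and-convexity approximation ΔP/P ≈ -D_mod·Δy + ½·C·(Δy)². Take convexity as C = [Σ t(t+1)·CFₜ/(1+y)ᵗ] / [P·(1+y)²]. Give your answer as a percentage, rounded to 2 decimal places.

-9.41%

With y = 0.11:
  t   CF        PV=CF/(1+0.11)^t    t·PV        t(t+1)·PV
  1         1.25         1.1261         1.1261           2.2523
  2         1.25         1.0145         2.0291           6.0872
  3         1.25         0.9140         2.7420          10.9679
  4       501.25       330.1889     1,320.7556       6,603.7780
  Σ                    333.2435     1,326.6528       6,623.0853
P = 333.2435; D_Mac = 3.98103 yrs; D_mod = 3.58651 yrs; C = 16.13068.
Duration effect: -3.58651 × (+0.028) = -0.100422
Convexity effect: 0.5 × 16.13068 × (0.028)² = +0.0063232
ΔP/P ≈ -0.100422 + 0.0063232 = -0.094099 = -9.4099%.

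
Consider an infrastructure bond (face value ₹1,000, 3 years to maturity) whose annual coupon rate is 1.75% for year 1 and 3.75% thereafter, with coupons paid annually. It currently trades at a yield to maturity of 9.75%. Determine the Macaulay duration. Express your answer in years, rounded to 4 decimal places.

2.9242 years

Periodic yield y = 0.0975. Discount each cash flow and weight by its year:
  t   CF        PV=CF/(1+0.0975)^t    t·PV
  1        17.50        15.9453        15.9453
  2        37.50        31.1331        62.2662
  3     1,037.50       784.8281     2,354.4842
  Σ                    831.9065     2,432.6957
Price P = Σ PV = 831.9065.
Macaulay duration = Σ(t·PV) / P = 2,432.6957 / 831.9065 = 2.92424 years.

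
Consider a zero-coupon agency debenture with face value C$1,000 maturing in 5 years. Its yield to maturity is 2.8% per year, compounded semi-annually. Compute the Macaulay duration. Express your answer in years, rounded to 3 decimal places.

5.000 years

A zero-coupon bond has a single cash flow at maturity, so its Macaulay duration equals its maturity: 5 years.
(Equivalently: 10 semi-annual periods ÷ 2 = 5 years.)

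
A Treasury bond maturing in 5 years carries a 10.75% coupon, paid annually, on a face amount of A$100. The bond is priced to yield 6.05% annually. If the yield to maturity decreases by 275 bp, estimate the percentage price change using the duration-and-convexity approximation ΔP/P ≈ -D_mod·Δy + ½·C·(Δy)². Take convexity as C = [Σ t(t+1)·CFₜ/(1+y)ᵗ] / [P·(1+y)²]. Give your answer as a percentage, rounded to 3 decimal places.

+11.688%

With y = 0.0605:
  t   CF        PV=CF/(1+0.0605)^t    t·PV        t(t+1)·PV
  1        10.75        10.1367        10.1367          20.2735
  2        10.75         9.5584        19.1169          57.3507
  3        10.75         9.0131        27.0394         108.1578
  4        10.75         8.4990        33.9958         169.9792
  5       110.75        82.5639       412.8197       2,476.9180
  Σ                    119.7712       503.1086       2,832.6790
P = 119.7712; D_Mac = 4.20058 yrs; D_mod = 3.96094 yrs; C = 21.02924.
Duration effect: -3.96094 × (-0.0275) = +0.108926
Convexity effect: 0.5 × 21.02924 × (-0.0275)² = +0.0079517
ΔP/P ≈ +0.108926 + 0.0079517 = +0.116878 = +11.6878%.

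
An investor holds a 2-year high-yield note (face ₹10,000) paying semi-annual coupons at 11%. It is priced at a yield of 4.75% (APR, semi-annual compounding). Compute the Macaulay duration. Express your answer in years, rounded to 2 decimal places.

Periodic yield y = 0.02375. Discount each cash flow and weight by its period:
  t   CF        PV=CF/(1+0.02375)^t    t·PV
  1       550.00       537.2405       537.2405
  2       550.00       524.7771     1,049.5542
  3       550.00       512.6028     1,537.8083
  4    10,550.00     9,604.5451    38,418.1804
  Σ                 11,179.1655    41,542.7834
Price P = Σ PV = 11,179.1655.
Macaulay duration = Σ(t·PV) / P = 41,542.7834 / 11,179.1655 = 3.71609 half-year periods.
In years: 3.71609 / 2 = 1.85804 years.

1.86 years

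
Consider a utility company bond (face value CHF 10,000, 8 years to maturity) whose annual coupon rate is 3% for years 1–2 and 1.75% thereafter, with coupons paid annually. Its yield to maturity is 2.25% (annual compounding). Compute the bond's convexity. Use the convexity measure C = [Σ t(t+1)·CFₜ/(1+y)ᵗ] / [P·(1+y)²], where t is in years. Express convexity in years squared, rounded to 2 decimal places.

61.97

With y = 0.0225:
  t   CF        PV=CF/(1+0.0225)^t    t·PV        t(t+1)·PV
  1       300.00       293.3985       293.3985         586.7971
  2       300.00       286.9423       573.8847       1,721.6540
  3       175.00       163.6998       491.0993       1,964.3974
  4       175.00       160.0976       640.3903       3,201.9517
  5       175.00       156.5747       782.8733       4,697.2397
  6       175.00       153.1292       918.7755       6,431.4284
  7       175.00       149.7597     1,048.3176       8,386.5407
  8    10,175.00     8,515.8477    68,126.7814     613,141.0325
  Σ                  9,879.4495    72,875.5206     640,131.0414
P = 9,879.4495.
Convexity = Σ t(t+1)·PV / [P·(1+y)²] = 640,131.0414 / (9,879.4495 × 1.045506) = 61.97400.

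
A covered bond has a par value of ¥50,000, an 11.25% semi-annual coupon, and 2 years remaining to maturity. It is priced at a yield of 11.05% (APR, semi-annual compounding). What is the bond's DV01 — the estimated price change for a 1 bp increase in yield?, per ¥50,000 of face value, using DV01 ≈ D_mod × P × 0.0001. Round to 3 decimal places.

¥8.778

Periodic yield y = 0.05525.
  t   CF        PV=CF/(1+0.05525)^t    t·PV
  1     2,812.50     2,665.2452     2,665.2452
  2     2,812.50     2,525.7003     5,051.4005
  3     2,812.50     2,393.4615     7,180.3845
  4    52,812.50    42,590.7495   170,362.9981
  Σ                 50,175.1565   185,260.0284
P = 50,175.1565; D_Mac = 3.69227 half-year periods = 1.84613 yrs; D_mod = 1.74947 yrs.
DV01 ≈ 1.74947 × 50,175.1565 × 0.0001 = 8.778016.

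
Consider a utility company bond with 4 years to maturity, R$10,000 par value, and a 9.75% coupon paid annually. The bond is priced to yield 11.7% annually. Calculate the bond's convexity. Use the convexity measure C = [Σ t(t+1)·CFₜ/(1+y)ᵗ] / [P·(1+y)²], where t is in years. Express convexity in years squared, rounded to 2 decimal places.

With y = 0.117:
  t   CF        PV=CF/(1+0.117)^t    t·PV        t(t+1)·PV
  1       975.00       872.8738       872.8738       1,745.7475
  2       975.00       781.4447     1,562.8895       4,688.6684
  3       975.00       699.5924     2,098.7773       8,395.1091
  4    10,975.00     7,050.0441    28,200.1766     141,000.8829
  Σ                  9,403.9551    32,734.7171     155,830.4079
P = 9,403.9551.
Convexity = Σ t(t+1)·PV / [P·(1+y)²] = 155,830.4079 / (9,403.9551 × 1.247689) = 13.28114.

13.28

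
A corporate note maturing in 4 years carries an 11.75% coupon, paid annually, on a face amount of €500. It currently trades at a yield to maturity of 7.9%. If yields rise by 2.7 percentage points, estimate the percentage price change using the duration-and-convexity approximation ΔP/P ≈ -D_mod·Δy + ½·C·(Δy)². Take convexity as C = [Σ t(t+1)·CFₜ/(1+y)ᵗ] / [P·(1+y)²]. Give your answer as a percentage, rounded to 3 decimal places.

With y = 0.079:
  t   CF        PV=CF/(1+0.079)^t    t·PV        t(t+1)·PV
  1        58.75        54.4486        54.4486         108.8971
  2        58.75        50.4621       100.9241         302.7724
  3        58.75        46.7674       140.3023         561.2092
  4       558.75       412.2226     1,648.8902       8,244.4512
  Σ                    563.9006     1,944.5652       9,217.3299
P = 563.9006; D_Mac = 3.44842 yrs; D_mod = 3.19594 yrs; C = 14.03976.
Duration effect: -3.19594 × (+0.027) = -0.086290
Convexity effect: 0.5 × 14.03976 × (0.027)² = +0.0051175
ΔP/P ≈ -0.086290 + 0.0051175 = -0.081173 = -8.1173%.

-8.117%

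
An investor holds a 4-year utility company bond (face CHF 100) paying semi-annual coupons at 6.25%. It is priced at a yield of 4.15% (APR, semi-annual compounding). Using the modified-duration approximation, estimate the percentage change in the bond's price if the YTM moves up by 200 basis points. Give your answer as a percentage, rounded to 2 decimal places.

Periodic yield y = 0.02075. Modified duration first:
  t   CF        PV=CF/(1+0.02075)^t    t·PV
  1        3.125         3.0615         3.0615
  2        3.125         2.9992         5.9985
  3        3.125         2.9383         8.8148
  4        3.125         2.8785        11.5142
  5        3.125         2.8200        14.1001
  6        3.125         2.7627        16.5762
  7        3.125         2.7065        18.9458
  8      103.125        87.5002       700.0013
  Σ                    107.6670       779.0123
P = 107.6670; D_Mac = 7.23539 half-year periods = 3.61769 yrs; D_mod = 3.61769/(1+0.02075) = 3.54415 yrs.
ΔP/P ≈ -D_mod · Δy = -3.54415 × (+0.02) = -0.070883 = -7.0883%.

-7.09%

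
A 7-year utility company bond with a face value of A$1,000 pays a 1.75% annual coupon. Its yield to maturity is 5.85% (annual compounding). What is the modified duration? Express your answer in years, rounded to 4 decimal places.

6.2242 years

Periodic yield y = 0.0585. First find Macaulay duration:
  t   CF        PV=CF/(1+0.0585)^t    t·PV
  1        17.50        16.5328        16.5328
  2        17.50        15.6191        31.2382
  3        17.50        14.7559        44.2677
  4        17.50        13.9404        55.7615
  5        17.50        13.1699        65.8497
  6        17.50        12.4421        74.6525
  7     1,017.50       683.4368     4,784.0578
  Σ                    769.8971     5,072.3602
P = 769.8971; Macaulay duration = 5,072.3602 / 769.8971 = 6.58836 years.
Modified duration = D_Mac / (1 + y) = 6.58836 / 1.0585 = 6.22424 years.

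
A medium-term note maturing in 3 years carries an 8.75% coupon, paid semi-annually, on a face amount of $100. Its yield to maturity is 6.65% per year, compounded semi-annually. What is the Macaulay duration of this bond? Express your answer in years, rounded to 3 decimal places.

2.712 years

Periodic yield y = 0.03325. Discount each cash flow and weight by its period:
  t   CF        PV=CF/(1+0.03325)^t    t·PV
  1        4.375         4.2342         4.2342
  2        4.375         4.0980         8.1959
  3        4.375         3.9661        11.8982
  4        4.375         3.8385        15.3538
  5        4.375         3.7149        18.5747
  6      104.375        85.7756       514.6539
  Σ                    105.6273       572.9107
Price P = Σ PV = 105.6273.
Macaulay duration = Σ(t·PV) / P = 572.9107 / 105.6273 = 5.42389 half-year periods.
In years: 5.42389 / 2 = 2.71194 years.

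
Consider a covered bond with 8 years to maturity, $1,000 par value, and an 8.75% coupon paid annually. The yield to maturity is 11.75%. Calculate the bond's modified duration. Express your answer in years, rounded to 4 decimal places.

5.2767 years

Periodic yield y = 0.1175. First find Macaulay duration:
  t   CF        PV=CF/(1+0.1175)^t    t·PV
  1        87.50        78.2998        78.2998
  2        87.50        70.0669       140.1338
  3        87.50        62.6997       188.0991
  4        87.50        56.1071       224.4285
  5        87.50        50.2077       251.0385
  6        87.50        44.9286       269.5716
  7        87.50        40.2046       281.4319
  8     1,087.50       447.1457     3,577.1652
  Σ                    849.6600     5,010.1684
P = 849.6600; Macaulay duration = 5,010.1684 / 849.6600 = 5.89667 years.
Modified duration = D_Mac / (1 + y) = 5.89667 / 1.1175 = 5.27667 years.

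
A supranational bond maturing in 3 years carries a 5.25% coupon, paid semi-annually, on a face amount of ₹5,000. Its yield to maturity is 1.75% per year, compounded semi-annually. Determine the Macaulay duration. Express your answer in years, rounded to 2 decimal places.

Periodic yield y = 0.00875. Discount each cash flow and weight by its period:
  t   CF        PV=CF/(1+0.00875)^t    t·PV
  1       131.25       130.1115       130.1115
  2       131.25       128.9829       257.9658
  3       131.25       127.8641       383.5923
  4       131.25       126.7550       507.0200
  5       131.25       125.6555       628.2776
  6     5,131.25     4,869.9207    29,219.5241
  Σ                  5,509.2898    31,126.4914
Price P = Σ PV = 5,509.2898.
Macaulay duration = Σ(t·PV) / P = 31,126.4914 / 5,509.2898 = 5.64982 half-year periods.
In years: 5.64982 / 2 = 2.82491 years.

2.82 years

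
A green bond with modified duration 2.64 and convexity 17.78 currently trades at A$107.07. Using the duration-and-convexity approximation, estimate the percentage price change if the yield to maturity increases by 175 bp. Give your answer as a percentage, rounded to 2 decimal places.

Duration effect: -D_mod·Δy = -2.64 × (+0.0175) = -0.046200
Convexity effect: ½·C·(Δy)² = 0.5 × 17.78 × (0.0175)² = +0.0027225625
ΔP/P ≈ -0.046200 + 0.0027225625 = -0.0434774375
= -4.34774375%.

-4.35%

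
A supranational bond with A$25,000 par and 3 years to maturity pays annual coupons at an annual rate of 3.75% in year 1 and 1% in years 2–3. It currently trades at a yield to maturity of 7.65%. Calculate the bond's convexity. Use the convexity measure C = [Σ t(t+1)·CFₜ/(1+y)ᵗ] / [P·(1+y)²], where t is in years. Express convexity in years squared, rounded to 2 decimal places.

9.95

With y = 0.0765:
  t   CF        PV=CF/(1+0.0765)^t    t·PV        t(t+1)·PV
  1       937.50       870.8778       870.8778       1,741.7557
  2       250.00       215.7307       431.4614       1,294.3842
  3    25,250.00    20,240.4088    60,721.2264     242,884.9057
  Σ                 21,327.0173    62,023.5657     245,921.0456
P = 21,327.0173.
Convexity = Σ t(t+1)·PV / [P·(1+y)²] = 245,921.0456 / (21,327.0173 × 1.158852) = 9.95033.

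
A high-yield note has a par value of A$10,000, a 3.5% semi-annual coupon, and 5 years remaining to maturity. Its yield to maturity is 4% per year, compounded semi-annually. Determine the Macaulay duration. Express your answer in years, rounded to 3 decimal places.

Periodic yield y = 0.02. Discount each cash flow and weight by its period:
  t   CF        PV=CF/(1+0.02)^t    t·PV
  1       175.00       171.5686       171.5686
  2       175.00       168.2045       336.4091
  3       175.00       164.9064       494.7192
  4       175.00       161.6729       646.6918
  5       175.00       158.5029       792.5145
  6       175.00       155.3950       932.3700
  7       175.00       152.3480     1,066.4362
  8       175.00       149.3608     1,194.8865
  9       175.00       146.4322     1,317.8895
  10   10,175.00     8,347.0440    83,470.4395
  Σ                  9,775.4354    90,423.9249
Price P = Σ PV = 9,775.4354.
Macaulay duration = Σ(t·PV) / P = 90,423.9249 / 9,775.4354 = 9.25012 half-year periods.
In years: 9.25012 / 2 = 4.62506 years.

4.625 years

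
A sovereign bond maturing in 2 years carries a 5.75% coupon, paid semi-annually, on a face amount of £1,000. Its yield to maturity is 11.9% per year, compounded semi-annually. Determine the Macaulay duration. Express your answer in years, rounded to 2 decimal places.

1.91 years

Periodic yield y = 0.0595. Discount each cash flow and weight by its period:
  t   CF        PV=CF/(1+0.0595)^t    t·PV
  1        28.75        27.1354        27.1354
  2        28.75        25.6116        51.2231
  3        28.75        24.1732        72.5197
  4     1,028.75       816.4057     3,265.6226
  Σ                    893.3259     3,416.5009
Price P = Σ PV = 893.3259.
Macaulay duration = Σ(t·PV) / P = 3,416.5009 / 893.3259 = 3.82447 half-year periods.
In years: 3.82447 / 2 = 1.91224 years.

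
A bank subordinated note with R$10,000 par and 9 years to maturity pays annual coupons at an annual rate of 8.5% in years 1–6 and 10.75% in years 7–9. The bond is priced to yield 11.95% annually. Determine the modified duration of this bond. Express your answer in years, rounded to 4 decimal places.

Periodic yield y = 0.1195. First find Macaulay duration:
  t   CF        PV=CF/(1+0.1195)^t    t·PV
  1       850.00       759.2675       759.2675
  2       850.00       678.2202     1,356.4404
  3       850.00       605.8242     1,817.4727
  4       850.00       541.1561     2,164.6243
  5       850.00       483.3909     2,416.9543
  6       850.00       431.7917     2,590.7505
  7     1,075.00       487.7977     3,414.5841
  8     1,075.00       435.7282     3,485.8257
  9    11,075.00     4,009.8382    36,088.5442
  Σ                  8,433.0148    54,094.4637
P = 8,433.0148; Macaulay duration = 54,094.4637 / 8,433.0148 = 6.41461 years.
Modified duration = D_Mac / (1 + y) = 6.41461 / 1.1195 = 5.72988 years.

5.7299 years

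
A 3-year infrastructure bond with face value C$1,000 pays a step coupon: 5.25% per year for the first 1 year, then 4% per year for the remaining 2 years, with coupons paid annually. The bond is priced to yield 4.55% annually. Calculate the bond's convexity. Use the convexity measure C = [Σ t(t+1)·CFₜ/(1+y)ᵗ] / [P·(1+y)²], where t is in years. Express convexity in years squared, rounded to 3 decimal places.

10.316

With y = 0.0455:
  t   CF        PV=CF/(1+0.0455)^t    t·PV        t(t+1)·PV
  1        52.50        50.2152        50.2152         100.4304
  2        40.00        36.5942        73.1883         219.5650
  3     1,040.00       910.0416     2,730.1247      10,920.4988
  Σ                    996.8509     2,853.5282      11,240.4942
P = 996.8509.
Convexity = Σ t(t+1)·PV / [P·(1+y)²] = 11,240.4942 / (996.8509 × 1.093070) = 10.31590.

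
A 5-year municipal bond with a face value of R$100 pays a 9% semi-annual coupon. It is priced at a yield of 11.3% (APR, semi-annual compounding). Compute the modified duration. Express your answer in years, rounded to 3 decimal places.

Periodic yield y = 0.0565. First find Macaulay duration:
  t   CF        PV=CF/(1+0.0565)^t    t·PV
  1         4.50         4.2593         4.2593
  2         4.50         4.0316         8.0631
  3         4.50         3.8160        11.4479
  4         4.50         3.6119        14.4476
  5         4.50         3.4187        17.0937
  6         4.50         3.2359        19.4154
  7         4.50         3.0629        21.4400
  8         4.50         2.8991        23.1924
  9         4.50         2.7440        24.6962
  10      104.50        60.3144       603.1444
  Σ                     91.3938       747.1999
P = 91.3938; Macaulay duration = 747.1999 / 91.3938 = 8.17561 half-year periods = 4.08781 years.
Modified duration = D_Mac / (1 + y) = 4.08781 / 1.0565 = 3.86920 years.

3.869 years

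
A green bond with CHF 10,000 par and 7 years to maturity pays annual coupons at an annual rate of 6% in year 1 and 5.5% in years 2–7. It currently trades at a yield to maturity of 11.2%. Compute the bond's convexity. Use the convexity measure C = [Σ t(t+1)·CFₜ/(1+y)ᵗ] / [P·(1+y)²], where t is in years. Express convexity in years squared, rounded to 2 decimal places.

With y = 0.112:
  t   CF        PV=CF/(1+0.112)^t    t·PV        t(t+1)·PV
  1       600.00       539.5683       539.5683       1,079.1367
  2       550.00       444.7881       889.5761       2,668.7283
  3       550.00       399.9893     1,199.9678       4,799.8711
  4       550.00       359.7026     1,438.8103       7,194.0514
  5       550.00       323.4735     1,617.3677       9,704.2060
  6       550.00       290.8935     1,745.3608      12,217.5256
  7    10,550.00     5,017.8647    35,125.0531     281,000.4245
  Σ                  7,376.2799    42,555.7040     318,663.9435
P = 7,376.2799.
Convexity = Σ t(t+1)·PV / [P·(1+y)²] = 318,663.9435 / (7,376.2799 × 1.236544) = 34.93703.

34.94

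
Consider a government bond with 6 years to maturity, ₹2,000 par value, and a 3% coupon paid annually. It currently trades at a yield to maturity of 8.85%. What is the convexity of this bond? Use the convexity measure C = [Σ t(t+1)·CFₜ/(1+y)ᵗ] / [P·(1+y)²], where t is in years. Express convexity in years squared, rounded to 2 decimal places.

31.53

With y = 0.0885:
  t   CF        PV=CF/(1+0.0885)^t    t·PV        t(t+1)·PV
  1        60.00        55.1217        55.1217         110.2435
  2        60.00        50.6401       101.2802         303.8405
  3        60.00        46.5228       139.5684         558.2737
  4        60.00        42.7403       170.9612         854.8059
  5        60.00        39.2653       196.3266       1,177.9594
  6     2,060.00     1,238.5017     7,431.0104      52,017.0730
  Σ                  1,472.7920     8,094.2685      55,022.1960
P = 1,472.7920.
Convexity = Σ t(t+1)·PV / [P·(1+y)²] = 55,022.1960 / (1,472.7920 × 1.184832) = 31.53114.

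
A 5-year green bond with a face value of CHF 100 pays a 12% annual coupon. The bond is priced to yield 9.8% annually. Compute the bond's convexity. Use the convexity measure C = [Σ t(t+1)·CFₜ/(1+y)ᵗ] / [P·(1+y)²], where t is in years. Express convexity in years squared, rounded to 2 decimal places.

18.83

With y = 0.098:
  t   CF        PV=CF/(1+0.098)^t    t·PV        t(t+1)·PV
  1        12.00        10.9290        10.9290          21.8579
  2        12.00         9.9535        19.9070          59.7211
  3        12.00         9.0651        27.1954         108.7816
  4        12.00         8.2560        33.0242         165.1208
  5       112.00        70.1789       350.8943       2,105.3659
  Σ                    108.3825       441.9499       2,460.8473
P = 108.3825.
Convexity = Σ t(t+1)·PV / [P·(1+y)²] = 2,460.8473 / (108.3825 × 1.205604) = 18.83305.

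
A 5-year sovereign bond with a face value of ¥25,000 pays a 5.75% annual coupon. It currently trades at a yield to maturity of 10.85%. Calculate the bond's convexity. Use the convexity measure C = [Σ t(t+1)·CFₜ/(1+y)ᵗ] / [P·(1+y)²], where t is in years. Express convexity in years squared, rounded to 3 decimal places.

With y = 0.1085:
  t   CF        PV=CF/(1+0.1085)^t    t·PV        t(t+1)·PV
  1     1,437.50     1,296.7975     1,296.7975       2,593.5949
  2     1,437.50     1,169.8669     2,339.7338       7,019.2015
  3     1,437.50     1,055.3603     3,166.0810      12,664.3238
  4     1,437.50       952.0616     3,808.2465      19,041.2326
  5    26,437.50    15,795.8099    78,979.0493     473,874.2959
  Σ                 20,269.8962    89,589.9081     515,192.6489
P = 20,269.8962.
Convexity = Σ t(t+1)·PV / [P·(1+y)²] = 515,192.6489 / (20,269.8962 × 1.228772) = 20.68458.

20.685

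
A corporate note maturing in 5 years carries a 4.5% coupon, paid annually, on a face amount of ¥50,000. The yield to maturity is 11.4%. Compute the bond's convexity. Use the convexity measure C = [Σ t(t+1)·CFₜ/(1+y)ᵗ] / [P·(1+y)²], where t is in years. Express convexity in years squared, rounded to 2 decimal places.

21.07

With y = 0.114:
  t   CF        PV=CF/(1+0.114)^t    t·PV        t(t+1)·PV
  1     2,250.00     2,019.7487     2,019.7487       4,039.4973
  2     2,250.00     1,813.0598     3,626.1197      10,878.3590
  3     2,250.00     1,627.5223     4,882.5669      19,530.2675
  4     2,250.00     1,460.9715     5,843.8861      29,219.4307
  5    52,250.00    30,455.1218   152,275.6090     913,653.6537
  Σ                 37,376.4241   168,647.9303     977,321.2082
P = 37,376.4241.
Convexity = Σ t(t+1)·PV / [P·(1+y)²] = 977,321.2082 / (37,376.4241 × 1.240996) = 21.07023.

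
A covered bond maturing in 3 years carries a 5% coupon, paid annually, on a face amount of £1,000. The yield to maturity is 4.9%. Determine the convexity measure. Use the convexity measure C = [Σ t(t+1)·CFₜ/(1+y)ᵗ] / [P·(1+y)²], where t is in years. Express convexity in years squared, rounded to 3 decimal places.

With y = 0.049:
  t   CF        PV=CF/(1+0.049)^t    t·PV        t(t+1)·PV
  1        50.00        47.6644        47.6644          95.3289
  2        50.00        45.4380        90.8760         272.6279
  3     1,050.00       909.6259     2,728.8778      10,915.5112
  Σ                  1,002.7284     2,867.4182      11,283.4680
P = 1,002.7284.
Convexity = Σ t(t+1)·PV / [P·(1+y)²] = 11,283.4680 / (1,002.7284 × 1.100401) = 10.22606.

10.226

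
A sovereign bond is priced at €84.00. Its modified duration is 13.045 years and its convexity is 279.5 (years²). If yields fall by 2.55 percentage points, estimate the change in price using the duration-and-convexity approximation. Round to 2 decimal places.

+€35.58

Duration effect: -D_mod·Δy = -13.045 × (-0.0255) = +0.3326475
Convexity effect: ½·C·(Δy)² = 0.5 × 279.5 × (-0.0255)² = +0.0908724375
ΔP/P ≈ +0.3326475 + 0.0908724375 = +0.4235199375
ΔP ≈ 84.00 × (+0.4235199375) = +35.57567475.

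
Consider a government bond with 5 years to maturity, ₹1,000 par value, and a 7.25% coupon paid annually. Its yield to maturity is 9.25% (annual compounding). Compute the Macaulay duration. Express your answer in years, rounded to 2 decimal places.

4.34 years

Periodic yield y = 0.0925. Discount each cash flow and weight by its year:
  t   CF        PV=CF/(1+0.0925)^t    t·PV
  1        72.50        66.3616        66.3616
  2        72.50        60.7428       121.4857
  3        72.50        55.5999       166.7996
  4        72.50        50.8923       203.5693
  5     1,072.50       689.1124     3,445.5621
  Σ                    922.7090     4,003.7781
Price P = Σ PV = 922.7090.
Macaulay duration = Σ(t·PV) / P = 4,003.7781 / 922.7090 = 4.33916 years.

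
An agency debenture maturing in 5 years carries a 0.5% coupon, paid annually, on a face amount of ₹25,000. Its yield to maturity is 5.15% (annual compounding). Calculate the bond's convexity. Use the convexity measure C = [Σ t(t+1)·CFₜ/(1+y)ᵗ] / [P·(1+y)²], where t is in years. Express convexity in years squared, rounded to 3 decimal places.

With y = 0.0515:
  t   CF        PV=CF/(1+0.0515)^t    t·PV        t(t+1)·PV
  1       125.00       118.8778       118.8778         237.7556
  2       125.00       113.0554       226.1109         678.3326
  3       125.00       107.5182       322.5547       1,290.2190
  4       125.00       102.2523       409.0090       2,045.0451
  5    25,125.00    19,546.0806    97,730.4030     586,382.4180
  Σ                 19,987.7843    98,806.9555     590,633.7704
P = 19,987.7843.
Convexity = Σ t(t+1)·PV / [P·(1+y)²] = 590,633.7704 / (19,987.7843 × 1.105652) = 26.72607.

26.726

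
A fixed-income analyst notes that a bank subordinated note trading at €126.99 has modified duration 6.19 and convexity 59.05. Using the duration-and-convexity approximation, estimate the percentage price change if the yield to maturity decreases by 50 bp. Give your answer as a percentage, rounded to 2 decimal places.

+3.17%

Duration effect: -D_mod·Δy = -6.19 × (-0.005) = +0.030950
Convexity effect: ½·C·(Δy)² = 0.5 × 59.05 × (-0.005)² = +0.000738125
ΔP/P ≈ +0.030950 + 0.000738125 = +0.031688125
= +3.1688125%.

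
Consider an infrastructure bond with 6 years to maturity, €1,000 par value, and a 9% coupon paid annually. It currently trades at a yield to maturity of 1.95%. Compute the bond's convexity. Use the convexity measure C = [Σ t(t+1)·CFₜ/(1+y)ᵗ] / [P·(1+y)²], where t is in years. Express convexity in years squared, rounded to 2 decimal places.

32.13

With y = 0.0195:
  t   CF        PV=CF/(1+0.0195)^t    t·PV        t(t+1)·PV
  1        90.00        88.2786        88.2786         176.5571
  2        90.00        86.5901       173.1801         519.5404
  3        90.00        84.9339       254.8016       1,019.2062
  4        90.00        83.3093       333.2373       1,666.1864
  5        90.00        81.7159       408.5793       2,451.4758
  6     1,090.00       970.7404     5,824.4426      40,771.0980
  Σ                  1,395.5681     7,082.5194      46,604.0640
P = 1,395.5681.
Convexity = Σ t(t+1)·PV / [P·(1+y)²] = 46,604.0640 / (1,395.5681 × 1.039380) = 32.12908.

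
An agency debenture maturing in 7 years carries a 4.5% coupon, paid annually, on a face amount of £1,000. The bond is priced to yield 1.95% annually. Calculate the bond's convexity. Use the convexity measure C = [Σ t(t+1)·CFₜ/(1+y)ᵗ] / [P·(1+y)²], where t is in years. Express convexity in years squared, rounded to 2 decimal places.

With y = 0.0195:
  t   CF        PV=CF/(1+0.0195)^t    t·PV        t(t+1)·PV
  1        45.00        44.1393        44.1393          88.2786
  2        45.00        43.2950        86.5901         259.7702
  3        45.00        42.4669       127.4008         509.6031
  4        45.00        41.6547       166.6186         833.0932
  5        45.00        40.8579       204.2897       1,225.7379
  6        45.00        40.0764       240.4586       1,683.2105
  7     1,045.00       912.8632     6,390.0421      51,120.3368
  Σ                  1,165.3534     7,259.5392      55,720.0303
P = 1,165.3534.
Convexity = Σ t(t+1)·PV / [P·(1+y)²] = 55,720.0303 / (1,165.3534 × 1.039380) = 46.00227.

46.00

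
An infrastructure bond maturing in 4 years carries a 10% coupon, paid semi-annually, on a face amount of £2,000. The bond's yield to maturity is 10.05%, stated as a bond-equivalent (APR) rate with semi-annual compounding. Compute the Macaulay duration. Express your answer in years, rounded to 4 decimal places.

Periodic yield y = 0.05025. Discount each cash flow and weight by its period:
  t   CF        PV=CF/(1+0.05025)^t    t·PV
  1       100.00        95.2154        95.2154
  2       100.00        90.6598       181.3195
  3       100.00        86.3221       258.9663
  4       100.00        82.1919       328.7678
  5       100.00        78.2594       391.2970
  6       100.00        74.5150       447.0902
  7       100.00        70.9498       496.6486
  8     2,100.00     1,418.6582    11,349.2656
  Σ                  1,996.7717    13,548.5704
Price P = Σ PV = 1,996.7717.
Macaulay duration = Σ(t·PV) / P = 13,548.5704 / 1,996.7717 = 6.78524 half-year periods.
In years: 6.78524 / 2 = 3.39262 years.

3.3926 years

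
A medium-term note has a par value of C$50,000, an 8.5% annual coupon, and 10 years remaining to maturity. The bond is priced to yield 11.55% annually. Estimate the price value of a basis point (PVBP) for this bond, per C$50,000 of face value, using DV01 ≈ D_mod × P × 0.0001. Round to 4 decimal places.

C$25.1471

Periodic yield y = 0.1155.
  t   CF        PV=CF/(1+0.1155)^t    t·PV
  1     4,250.00     3,809.9507     3,809.9507
  2     4,250.00     3,415.4645     6,830.9291
  3     4,250.00     3,061.8239     9,185.4716
  4     4,250.00     2,744.7995    10,979.1981
  5     4,250.00     2,460.6002    12,303.0011
  6     4,250.00     2,205.8272    13,234.9630
  7     4,250.00     1,977.4336    13,842.0351
  8     4,250.00     1,772.6881    14,181.5049
  9     4,250.00     1,589.1422    14,302.2797
  10   54,250.00    18,184.6102   181,846.1021
  Σ                 41,222.3401   280,515.4356
P = 41,222.3401; D_Mac = 6.80494 yrs; D_mod = 6.10035 yrs.
DV01 ≈ 6.10035 × 41,222.3401 × 0.0001 = 25.147058.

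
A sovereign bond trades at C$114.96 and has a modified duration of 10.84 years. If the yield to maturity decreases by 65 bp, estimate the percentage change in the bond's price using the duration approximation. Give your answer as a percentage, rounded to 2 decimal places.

+7.05%

Duration approximation: ΔP/P ≈ -D_mod · Δy = -10.84 × (-0.0065) = +0.070460.
As a percentage: +7.0460%.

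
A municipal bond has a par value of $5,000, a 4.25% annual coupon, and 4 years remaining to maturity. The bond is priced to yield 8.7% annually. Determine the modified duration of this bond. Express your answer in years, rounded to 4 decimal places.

3.4406 years

Periodic yield y = 0.087. First find Macaulay duration:
  t   CF        PV=CF/(1+0.087)^t    t·PV
  1       212.50       195.4922       195.4922
  2       212.50       179.8456       359.6912
  3       212.50       165.4513       496.3540
  4     5,212.50     3,733.6009    14,934.4036
  Σ                  4,274.3900    15,985.9410
P = 4,274.3900; Macaulay duration = 15,985.9410 / 4,274.3900 = 3.73994 years.
Modified duration = D_Mac / (1 + y) = 3.73994 / 1.087 = 3.44060 years.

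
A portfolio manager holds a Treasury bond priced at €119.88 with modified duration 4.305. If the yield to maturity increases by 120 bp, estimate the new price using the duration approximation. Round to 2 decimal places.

Duration approximation: ΔP/P ≈ -D_mod · Δy = -4.305 × (+0.012) = -0.051660.
New price ≈ 119.88 × (1 - 0.051660) = 113.6869992.

€113.69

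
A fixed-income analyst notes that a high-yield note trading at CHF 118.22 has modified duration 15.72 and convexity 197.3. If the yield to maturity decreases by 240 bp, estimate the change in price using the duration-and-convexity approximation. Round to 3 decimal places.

Duration effect: -D_mod·Δy = -15.72 × (-0.024) = +0.377280
Convexity effect: ½·C·(Δy)² = 0.5 × 197.3 × (-0.024)² = +0.0568224
ΔP/P ≈ +0.377280 + 0.0568224 = +0.4341024
ΔP ≈ 118.22 × (+0.4341024) = +51.319585728.

+CHF 51.320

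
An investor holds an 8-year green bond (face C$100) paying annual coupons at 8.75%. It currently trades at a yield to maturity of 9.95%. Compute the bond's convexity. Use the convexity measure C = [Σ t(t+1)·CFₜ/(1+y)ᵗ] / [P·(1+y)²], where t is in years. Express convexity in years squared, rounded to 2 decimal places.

40.20

With y = 0.0995:
  t   CF        PV=CF/(1+0.0995)^t    t·PV        t(t+1)·PV
  1         8.75         7.9582         7.9582          15.9163
  2         8.75         7.2380        14.4760          43.4279
  3         8.75         6.5830        19.7489          78.9957
  4         8.75         5.9872        23.9490         119.7449
  5         8.75         5.4454        27.2271         163.3628
  6         8.75         4.9526        29.7158         208.0108
  7         8.75         4.5044        31.5311         252.2490
  8       108.75        50.9175       407.3403       3,666.0627
  Σ                     93.5864       561.9464       4,547.7702
P = 93.5864.
Convexity = Σ t(t+1)·PV / [P·(1+y)²] = 4,547.7702 / (93.5864 × 1.208900) = 40.19715.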